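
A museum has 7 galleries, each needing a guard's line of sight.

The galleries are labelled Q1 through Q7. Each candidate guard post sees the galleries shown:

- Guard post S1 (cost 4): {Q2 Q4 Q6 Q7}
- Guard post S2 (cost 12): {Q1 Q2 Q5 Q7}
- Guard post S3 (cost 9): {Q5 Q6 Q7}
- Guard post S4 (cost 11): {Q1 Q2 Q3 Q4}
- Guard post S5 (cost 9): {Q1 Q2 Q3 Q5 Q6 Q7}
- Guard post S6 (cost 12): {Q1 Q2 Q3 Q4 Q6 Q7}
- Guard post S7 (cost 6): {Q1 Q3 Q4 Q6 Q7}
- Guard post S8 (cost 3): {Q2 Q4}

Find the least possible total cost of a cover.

S5, S8 together cover every gallery (S5 ∪ S8 = {Q1, Q2, Q3, Q4, Q5, Q6, Q7}); total cost 9 + 3 = 12.
The greedy pick S1, S5 costs 13; no covering selection beats 12.

12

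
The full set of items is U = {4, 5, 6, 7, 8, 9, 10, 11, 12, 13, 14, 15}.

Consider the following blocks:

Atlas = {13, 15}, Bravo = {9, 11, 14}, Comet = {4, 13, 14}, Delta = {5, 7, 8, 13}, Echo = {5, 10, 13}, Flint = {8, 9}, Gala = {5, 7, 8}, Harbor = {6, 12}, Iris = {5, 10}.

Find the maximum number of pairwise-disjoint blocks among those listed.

4

Atlas, Bravo, Harbor, Iris are pairwise disjoint (Atlas={13,15}; Bravo={9,11,14}; Harbor={6,12}; Iris={5,10}).
Every remaining block overlaps one of these, and no 5 of the listed blocks are pairwise disjoint, so 4 is the maximum.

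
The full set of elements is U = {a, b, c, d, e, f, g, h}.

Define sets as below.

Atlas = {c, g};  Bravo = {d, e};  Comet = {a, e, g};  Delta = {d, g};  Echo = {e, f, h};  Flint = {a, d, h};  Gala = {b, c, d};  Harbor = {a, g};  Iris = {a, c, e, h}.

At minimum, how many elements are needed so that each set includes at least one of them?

3

T = {d, g, h} meets every set (each contains at least one member of T), and |T| = 3.
The sets Echo, Gala, Harbor are pairwise disjoint, so any hitting set needs a separate element for each — at least 3. Hence 3 is optimal.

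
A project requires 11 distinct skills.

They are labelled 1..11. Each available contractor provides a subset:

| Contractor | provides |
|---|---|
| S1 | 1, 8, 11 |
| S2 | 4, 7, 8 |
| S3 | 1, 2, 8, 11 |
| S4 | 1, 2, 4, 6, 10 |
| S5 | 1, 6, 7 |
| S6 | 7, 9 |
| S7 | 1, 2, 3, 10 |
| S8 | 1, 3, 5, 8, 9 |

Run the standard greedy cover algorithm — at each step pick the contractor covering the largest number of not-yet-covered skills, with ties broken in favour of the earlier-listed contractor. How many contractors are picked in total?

4

Greedy: pick S4 (covers 5 new) → pick S8 (covers 4 new) → pick S1 (covers 1 new) → pick S2 (covers 1 new). Total picks: 4.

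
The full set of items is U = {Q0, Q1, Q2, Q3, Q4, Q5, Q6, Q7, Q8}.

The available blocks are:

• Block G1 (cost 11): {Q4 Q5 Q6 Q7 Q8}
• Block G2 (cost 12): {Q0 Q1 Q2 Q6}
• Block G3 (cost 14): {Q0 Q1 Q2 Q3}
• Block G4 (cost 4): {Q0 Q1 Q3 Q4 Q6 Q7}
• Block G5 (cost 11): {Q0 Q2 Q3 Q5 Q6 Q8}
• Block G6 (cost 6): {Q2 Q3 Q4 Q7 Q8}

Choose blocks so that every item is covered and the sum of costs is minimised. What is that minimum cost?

15

G4, G5 together cover every item (G4 ∪ G5 = {Q0, Q1, Q2, Q3, Q4, Q5, Q6, Q7, Q8}); total cost 4 + 11 = 15.
The greedy pick G4, G6, G1 costs 21; no covering selection beats 15.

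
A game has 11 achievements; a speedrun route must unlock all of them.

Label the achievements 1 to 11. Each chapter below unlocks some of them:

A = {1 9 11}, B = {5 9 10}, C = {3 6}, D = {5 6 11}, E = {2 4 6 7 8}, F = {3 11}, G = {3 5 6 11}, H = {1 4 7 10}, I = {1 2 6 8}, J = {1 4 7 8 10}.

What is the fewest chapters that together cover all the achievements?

B and F and I and J together: B ∪ F ∪ I ∪ J = {1, 2, 3, 4, 5, 6, 7, 8, 9, 10, 11} — every achievement is covered.
No 3 of the 10 chapters cover everything (all 120 combinations miss at least one achievement), so 4 is optimal.

4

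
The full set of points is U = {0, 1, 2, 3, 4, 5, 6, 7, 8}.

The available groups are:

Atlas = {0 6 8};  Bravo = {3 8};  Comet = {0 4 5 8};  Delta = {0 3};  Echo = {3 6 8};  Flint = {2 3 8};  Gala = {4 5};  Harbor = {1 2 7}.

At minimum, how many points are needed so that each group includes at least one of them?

4

Take H = {0, 4, 7, 8}. Each listed group contains at least one of these, so H is a hitting set of size 4.
No choice of 3 points meets every group, so 4 is the minimum.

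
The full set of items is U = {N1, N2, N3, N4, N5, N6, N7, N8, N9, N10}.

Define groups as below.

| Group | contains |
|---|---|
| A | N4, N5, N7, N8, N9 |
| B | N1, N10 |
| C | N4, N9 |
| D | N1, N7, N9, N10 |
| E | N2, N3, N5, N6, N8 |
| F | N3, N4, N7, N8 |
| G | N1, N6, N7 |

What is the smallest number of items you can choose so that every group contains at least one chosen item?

3

The 3 items {N4, N6, N10} hit every group.
The groups B, C, E are pairwise disjoint, so any hitting set needs a separate item for each — at least 3. Hence 3 is optimal.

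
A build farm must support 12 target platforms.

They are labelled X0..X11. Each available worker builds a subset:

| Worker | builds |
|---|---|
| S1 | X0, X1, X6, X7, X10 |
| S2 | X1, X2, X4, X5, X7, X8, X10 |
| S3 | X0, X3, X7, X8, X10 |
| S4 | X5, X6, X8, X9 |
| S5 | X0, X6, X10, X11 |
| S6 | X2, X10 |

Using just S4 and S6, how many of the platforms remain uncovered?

6

Union of S4, S6 = {X2, X5, X6, X8, X9, X10}.
Not covered: X0, X1, X3, X4, X7, X11 — 6 platforms.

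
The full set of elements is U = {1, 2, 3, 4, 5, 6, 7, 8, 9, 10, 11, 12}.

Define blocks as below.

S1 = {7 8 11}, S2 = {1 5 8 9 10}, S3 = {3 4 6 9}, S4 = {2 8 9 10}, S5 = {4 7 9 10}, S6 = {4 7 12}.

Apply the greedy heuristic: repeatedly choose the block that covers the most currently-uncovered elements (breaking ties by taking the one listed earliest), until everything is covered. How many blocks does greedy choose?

5

Greedy: pick S2 (covers 5 new) → pick S3 (covers 3 new) → pick S1 (covers 2 new) → pick S4 (covers 1 new) → pick S6 (covers 1 new). Total picks: 5.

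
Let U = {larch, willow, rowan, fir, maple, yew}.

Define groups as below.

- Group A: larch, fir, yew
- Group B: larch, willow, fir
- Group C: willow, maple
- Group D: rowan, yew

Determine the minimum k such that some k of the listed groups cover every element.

3

B and C and D together: B ∪ C ∪ D = {larch, willow, rowan, fir, maple, yew} — every element is covered.
Only D contains rowan, so D is forced; the remaining 4 elements need at least 2 more groups (each remaining group adds at most 3) — so at least 3 groups are needed, and 3 is optimal.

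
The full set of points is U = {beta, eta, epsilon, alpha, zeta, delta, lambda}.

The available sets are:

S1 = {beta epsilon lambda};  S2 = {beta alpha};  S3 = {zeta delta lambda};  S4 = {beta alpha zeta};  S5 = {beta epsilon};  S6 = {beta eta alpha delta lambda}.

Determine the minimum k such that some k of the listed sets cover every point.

3

Take {S4, S5, S6}. Their union is {beta, eta, epsilon, alpha, zeta, delta, lambda}, which is all 7 points.
Only S6 contains eta, so S6 is forced; the remaining 2 points need at least 2 more sets (each remaining set adds at most 1) — so at least 3 sets are needed, and 3 is optimal.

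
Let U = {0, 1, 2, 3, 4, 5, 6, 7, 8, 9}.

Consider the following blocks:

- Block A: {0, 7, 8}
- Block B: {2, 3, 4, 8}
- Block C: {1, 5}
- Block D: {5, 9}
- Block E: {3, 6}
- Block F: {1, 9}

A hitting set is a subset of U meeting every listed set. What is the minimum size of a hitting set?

H = {1, 6, 8, 9} meets every block (each contains at least one member of H), and |H| = 4.
No choice of 3 items meets every block, so 4 is the minimum.

4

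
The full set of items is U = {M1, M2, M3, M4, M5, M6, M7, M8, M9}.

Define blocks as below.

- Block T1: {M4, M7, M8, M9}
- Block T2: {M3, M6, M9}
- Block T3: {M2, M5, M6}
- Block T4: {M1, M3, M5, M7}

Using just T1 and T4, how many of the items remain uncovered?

2

Union of T1, T4 = {M1, M3, M4, M5, M7, M8, M9}.
Not covered: M2, M6 — 2 items.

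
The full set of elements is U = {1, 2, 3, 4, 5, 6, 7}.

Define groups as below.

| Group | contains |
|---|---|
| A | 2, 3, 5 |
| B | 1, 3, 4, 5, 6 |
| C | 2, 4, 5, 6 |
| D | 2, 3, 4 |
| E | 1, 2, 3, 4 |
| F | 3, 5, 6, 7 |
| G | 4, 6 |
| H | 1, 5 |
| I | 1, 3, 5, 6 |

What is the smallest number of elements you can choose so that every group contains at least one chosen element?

The 2 elements {4, 5} hit every group.
The groups A, G are pairwise disjoint, so any hitting set needs a separate element for each — at least 2. Hence 2 is optimal.

2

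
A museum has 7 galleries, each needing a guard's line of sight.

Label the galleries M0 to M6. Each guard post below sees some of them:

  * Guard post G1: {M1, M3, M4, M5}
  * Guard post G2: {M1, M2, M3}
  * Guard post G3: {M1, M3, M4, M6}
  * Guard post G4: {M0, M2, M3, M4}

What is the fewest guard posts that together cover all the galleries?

G1 and G3 and G4 together: G1 ∪ G3 ∪ G4 = {M0, M1, M2, M3, M4, M5, M6} — every gallery is covered.
Only G4 contains M0, so G4 is forced; the remaining 3 galleries need at least 2 more guard posts (each remaining guard post adds at most 2) — so at least 3 guard posts are needed, and 3 is optimal.

3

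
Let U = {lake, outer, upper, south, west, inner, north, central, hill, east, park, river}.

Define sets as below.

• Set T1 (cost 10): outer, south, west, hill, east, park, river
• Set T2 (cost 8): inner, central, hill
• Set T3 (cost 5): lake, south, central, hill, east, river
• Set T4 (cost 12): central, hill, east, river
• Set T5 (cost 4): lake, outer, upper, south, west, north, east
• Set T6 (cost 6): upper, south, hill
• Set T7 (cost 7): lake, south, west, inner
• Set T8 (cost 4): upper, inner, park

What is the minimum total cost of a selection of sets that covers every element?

13

T3, T5, T8 together cover every element (T3 ∪ T5 ∪ T8 = {lake, outer, upper, south, west, inner, north, central, hill, east, park, river}); total cost 5 + 4 + 4 = 13.
No covering selection has total cost below 13.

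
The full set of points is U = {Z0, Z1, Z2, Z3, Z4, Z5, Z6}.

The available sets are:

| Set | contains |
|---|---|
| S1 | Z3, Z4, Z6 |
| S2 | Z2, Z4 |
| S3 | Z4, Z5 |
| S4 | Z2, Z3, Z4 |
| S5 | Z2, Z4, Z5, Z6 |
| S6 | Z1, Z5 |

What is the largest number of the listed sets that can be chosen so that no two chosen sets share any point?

2

S4, S6 are pairwise disjoint (S4={Z2,Z3,Z4}; S6={Z1,Z5}).
Every remaining set overlaps one of these, and no 3 of the listed sets are pairwise disjoint, so 2 is the maximum.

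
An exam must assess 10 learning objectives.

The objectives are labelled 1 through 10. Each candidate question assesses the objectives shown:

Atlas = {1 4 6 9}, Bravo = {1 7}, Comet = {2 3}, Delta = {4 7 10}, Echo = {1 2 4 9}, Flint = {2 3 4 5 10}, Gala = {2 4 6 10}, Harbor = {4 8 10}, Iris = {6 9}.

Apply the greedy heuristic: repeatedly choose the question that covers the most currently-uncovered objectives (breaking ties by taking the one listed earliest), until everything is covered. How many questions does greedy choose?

4

Greedy: pick Flint (covers 5 new) → pick Atlas (covers 3 new) → pick Bravo (covers 1 new) → pick Harbor (covers 1 new). Total picks: 4.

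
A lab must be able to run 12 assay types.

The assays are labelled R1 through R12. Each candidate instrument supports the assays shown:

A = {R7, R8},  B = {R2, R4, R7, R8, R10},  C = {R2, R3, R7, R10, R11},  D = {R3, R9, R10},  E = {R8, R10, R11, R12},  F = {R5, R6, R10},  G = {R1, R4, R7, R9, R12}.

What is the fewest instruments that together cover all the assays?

Take {B, C, F, G}. Their union is {R1, R2, R3, R4, R5, R6, R7, R8, R9, R10, R11, R12}, which is all 12 assays.
No 3 of the 7 instruments cover everything (all 35 combinations miss at least one assay), so 4 is optimal.

4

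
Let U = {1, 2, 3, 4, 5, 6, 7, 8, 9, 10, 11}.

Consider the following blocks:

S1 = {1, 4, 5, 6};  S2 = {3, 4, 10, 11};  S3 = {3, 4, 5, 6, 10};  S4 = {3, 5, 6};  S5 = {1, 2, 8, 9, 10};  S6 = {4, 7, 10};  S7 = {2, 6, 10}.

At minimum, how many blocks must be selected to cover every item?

4

S2 and S4 and S5 and S6 together: S2 ∪ S4 ∪ S5 ∪ S6 = {1, 2, 3, 4, 5, 6, 7, 8, 9, 10, 11} — every item is covered.
No 3 of the 7 blocks cover everything (all 35 combinations miss at least one item), so 4 is optimal.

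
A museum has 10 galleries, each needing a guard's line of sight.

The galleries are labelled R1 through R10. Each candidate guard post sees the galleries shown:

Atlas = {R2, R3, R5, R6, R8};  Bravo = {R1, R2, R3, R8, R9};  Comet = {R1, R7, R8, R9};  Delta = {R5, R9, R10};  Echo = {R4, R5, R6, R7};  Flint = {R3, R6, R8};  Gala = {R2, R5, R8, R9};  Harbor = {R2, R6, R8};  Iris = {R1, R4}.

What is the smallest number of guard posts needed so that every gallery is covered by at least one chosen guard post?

Bravo and Delta and Echo together: Bravo ∪ Delta ∪ Echo = {R1, R2, R3, R4, R5, R6, R7, R8, R9, R10} — every gallery is covered.
Only Delta contains R10, so Delta is forced; the remaining 7 galleries need at least 2 more guard posts (each remaining guard post adds at most 4) — so at least 3 guard posts are needed, and 3 is optimal.

3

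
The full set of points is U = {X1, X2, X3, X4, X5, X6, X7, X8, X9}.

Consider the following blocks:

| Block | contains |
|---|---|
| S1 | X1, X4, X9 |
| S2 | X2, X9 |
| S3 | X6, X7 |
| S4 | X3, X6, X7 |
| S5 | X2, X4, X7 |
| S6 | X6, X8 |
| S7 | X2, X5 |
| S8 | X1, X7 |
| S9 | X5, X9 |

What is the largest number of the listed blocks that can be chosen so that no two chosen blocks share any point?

S1, S6, S7 are pairwise disjoint (S1={X1,X4,X9}; S6={X6,X8}; S7={X2,X5}).
Every remaining block overlaps one of these, and no 4 of the listed blocks are pairwise disjoint, so 3 is the maximum.

3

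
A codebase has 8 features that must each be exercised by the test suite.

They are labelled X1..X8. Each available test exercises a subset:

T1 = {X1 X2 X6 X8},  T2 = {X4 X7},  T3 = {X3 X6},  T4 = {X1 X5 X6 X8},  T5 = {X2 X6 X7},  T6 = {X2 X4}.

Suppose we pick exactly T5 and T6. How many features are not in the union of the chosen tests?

Union of T5, T6 = {X2, X4, X6, X7}.
Not covered: X1, X3, X5, X8 — 4 features.

4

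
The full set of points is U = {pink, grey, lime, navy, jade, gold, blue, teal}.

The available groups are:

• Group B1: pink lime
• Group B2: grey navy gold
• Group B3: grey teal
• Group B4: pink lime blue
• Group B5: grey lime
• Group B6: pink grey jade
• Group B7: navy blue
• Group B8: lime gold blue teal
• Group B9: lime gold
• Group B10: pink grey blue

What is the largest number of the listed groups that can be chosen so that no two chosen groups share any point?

3

B1, B3, B7 are pairwise disjoint (B1={pink,lime}; B3={grey,teal}; B7={navy,blue}).
Every remaining group overlaps one of these, and no 4 of the listed groups are pairwise disjoint, so 3 is the maximum.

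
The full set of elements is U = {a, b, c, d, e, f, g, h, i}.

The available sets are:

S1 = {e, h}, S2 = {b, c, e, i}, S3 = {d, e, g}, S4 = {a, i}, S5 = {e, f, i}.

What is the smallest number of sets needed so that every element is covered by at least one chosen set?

5

Take {S1, S2, S3, S4, S5}. Their union is {a, b, c, d, e, f, g, h, i}, which is all 9 elements.
No 4 of the 5 sets cover everything (all 5 combinations miss at least one element), so 5 is optimal.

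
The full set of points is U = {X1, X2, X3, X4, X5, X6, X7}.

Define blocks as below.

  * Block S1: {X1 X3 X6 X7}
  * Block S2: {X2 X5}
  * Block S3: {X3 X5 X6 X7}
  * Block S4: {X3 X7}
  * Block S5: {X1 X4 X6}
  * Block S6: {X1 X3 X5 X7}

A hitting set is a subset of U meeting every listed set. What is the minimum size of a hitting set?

3

Take H = {X5, X6, X7}. Each listed block contains at least one of these, so H is a hitting set of size 3.
The blocks S2, S4, S5 are pairwise disjoint, so any hitting set needs a separate point for each — at least 3. Hence 3 is optimal.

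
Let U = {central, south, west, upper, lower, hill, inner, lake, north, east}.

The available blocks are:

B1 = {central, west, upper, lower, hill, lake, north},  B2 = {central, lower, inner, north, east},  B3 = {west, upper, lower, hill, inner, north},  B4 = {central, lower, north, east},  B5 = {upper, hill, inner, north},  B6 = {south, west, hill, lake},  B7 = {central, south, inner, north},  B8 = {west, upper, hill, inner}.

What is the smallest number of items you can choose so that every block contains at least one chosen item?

Take H = {west, north}. Each listed block contains at least one of these, so H is a hitting set of size 2.
The blocks B2, B6 are pairwise disjoint, so any hitting set needs a separate item for each — at least 2. Hence 2 is optimal.

2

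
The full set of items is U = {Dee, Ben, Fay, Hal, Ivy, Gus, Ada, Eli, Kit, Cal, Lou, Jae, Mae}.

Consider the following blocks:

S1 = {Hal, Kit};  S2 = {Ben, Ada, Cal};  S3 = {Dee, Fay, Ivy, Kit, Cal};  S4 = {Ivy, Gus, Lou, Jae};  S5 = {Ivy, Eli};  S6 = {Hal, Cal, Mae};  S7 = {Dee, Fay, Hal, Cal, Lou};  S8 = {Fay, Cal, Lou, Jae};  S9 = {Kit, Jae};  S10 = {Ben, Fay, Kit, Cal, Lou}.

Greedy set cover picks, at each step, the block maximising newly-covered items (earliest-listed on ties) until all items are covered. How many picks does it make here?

5

Greedy: pick S3 (covers 5 new) → pick S4 (covers 3 new) → pick S2 (covers 2 new) → pick S6 (covers 2 new) → pick S5 (covers 1 new). Total picks: 5.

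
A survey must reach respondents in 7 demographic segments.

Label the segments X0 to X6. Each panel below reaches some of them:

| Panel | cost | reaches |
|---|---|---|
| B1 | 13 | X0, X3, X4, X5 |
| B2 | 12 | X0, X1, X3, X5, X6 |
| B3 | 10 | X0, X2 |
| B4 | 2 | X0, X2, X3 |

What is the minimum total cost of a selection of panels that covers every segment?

27

B1, B2, B4 together cover every segment (B1 ∪ B2 ∪ B4 = {X0, X1, X2, X3, X4, X5, X6}); total cost 13 + 12 + 2 = 27.
No covering selection has total cost below 27.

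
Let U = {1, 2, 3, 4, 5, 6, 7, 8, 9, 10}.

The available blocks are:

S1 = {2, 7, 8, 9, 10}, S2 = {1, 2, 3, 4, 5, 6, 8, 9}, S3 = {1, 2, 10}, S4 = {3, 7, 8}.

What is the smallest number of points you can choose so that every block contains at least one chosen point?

The 2 points {2, 7} hit every block.
The blocks S3, S4 are pairwise disjoint, so any hitting set needs a separate point for each — at least 2. Hence 2 is optimal.

2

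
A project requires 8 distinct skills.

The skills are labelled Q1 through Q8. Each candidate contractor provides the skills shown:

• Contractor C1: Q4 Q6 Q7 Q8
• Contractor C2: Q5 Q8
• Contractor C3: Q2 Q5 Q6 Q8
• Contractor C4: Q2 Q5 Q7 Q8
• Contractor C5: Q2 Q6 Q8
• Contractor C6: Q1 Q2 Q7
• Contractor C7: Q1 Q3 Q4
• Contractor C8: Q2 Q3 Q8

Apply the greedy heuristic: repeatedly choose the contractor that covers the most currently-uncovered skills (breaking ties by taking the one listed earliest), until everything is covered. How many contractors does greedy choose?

Greedy: pick C1 (covers 4 new) → pick C3 (covers 2 new) → pick C7 (covers 2 new). Total picks: 3.

3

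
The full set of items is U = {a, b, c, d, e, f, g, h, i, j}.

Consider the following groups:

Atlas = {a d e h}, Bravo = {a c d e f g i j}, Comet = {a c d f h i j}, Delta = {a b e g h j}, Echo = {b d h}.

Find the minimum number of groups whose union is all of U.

2

Comet and Delta cover everything between them: the union {a, b, c, d, e, f, g, h, i, j} is all of U.
No single group has all 10 items (the largest, Bravo, has 8), so 2 is optimal.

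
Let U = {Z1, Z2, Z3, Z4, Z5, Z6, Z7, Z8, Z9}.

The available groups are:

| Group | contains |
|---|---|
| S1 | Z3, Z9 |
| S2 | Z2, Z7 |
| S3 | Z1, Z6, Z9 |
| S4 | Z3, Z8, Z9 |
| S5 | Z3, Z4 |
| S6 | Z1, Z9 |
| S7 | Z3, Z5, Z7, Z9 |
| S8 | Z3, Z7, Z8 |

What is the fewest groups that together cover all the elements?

Take {S2, S3, S5, S7, S8}. Their union is {Z1, Z2, Z3, Z4, Z5, Z6, Z7, Z8, Z9}, which is all 9 elements.
No 4 of the 8 groups cover everything (all 70 combinations miss at least one element), so 5 is optimal.

5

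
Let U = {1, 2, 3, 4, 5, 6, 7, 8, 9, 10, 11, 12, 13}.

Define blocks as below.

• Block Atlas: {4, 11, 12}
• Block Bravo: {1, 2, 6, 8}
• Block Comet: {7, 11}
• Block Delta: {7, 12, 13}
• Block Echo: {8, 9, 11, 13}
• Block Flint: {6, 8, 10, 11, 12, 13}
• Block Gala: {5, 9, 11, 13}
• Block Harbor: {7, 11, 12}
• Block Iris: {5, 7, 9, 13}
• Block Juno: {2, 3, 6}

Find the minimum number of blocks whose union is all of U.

Atlas and Bravo and Flint and Iris and Juno together: Atlas ∪ Bravo ∪ Flint ∪ Iris ∪ Juno = {1, 2, 3, 4, 5, 6, 7, 8, 9, 10, 11, 12, 13} — every element is covered.
No 4 of the 10 blocks cover everything (all 210 combinations miss at least one element), so 5 is optimal.

5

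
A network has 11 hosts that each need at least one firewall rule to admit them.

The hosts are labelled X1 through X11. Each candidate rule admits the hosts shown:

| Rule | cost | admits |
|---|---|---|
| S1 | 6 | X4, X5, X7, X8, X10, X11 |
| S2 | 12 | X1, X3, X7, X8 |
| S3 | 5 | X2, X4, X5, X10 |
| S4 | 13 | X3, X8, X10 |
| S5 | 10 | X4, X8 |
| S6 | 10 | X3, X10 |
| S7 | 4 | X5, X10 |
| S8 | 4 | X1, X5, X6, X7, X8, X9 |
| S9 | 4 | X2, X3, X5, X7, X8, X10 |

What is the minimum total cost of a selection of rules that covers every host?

14

S1, S8, S9 together cover every host (S1 ∪ S8 ∪ S9 = {X1, X2, X3, X4, X5, X6, X7, X8, X9, X10, X11}); total cost 6 + 4 + 4 = 14.
No covering selection has total cost below 14.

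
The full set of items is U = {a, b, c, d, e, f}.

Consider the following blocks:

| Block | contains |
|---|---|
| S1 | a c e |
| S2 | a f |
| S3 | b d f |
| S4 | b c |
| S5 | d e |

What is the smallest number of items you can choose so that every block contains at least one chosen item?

3

H = {c, e, f} meets every block (each contains at least one member of H), and |H| = 3.
The blocks S2, S4, S5 are pairwise disjoint, so any hitting set needs a separate item for each — at least 3. Hence 3 is optimal.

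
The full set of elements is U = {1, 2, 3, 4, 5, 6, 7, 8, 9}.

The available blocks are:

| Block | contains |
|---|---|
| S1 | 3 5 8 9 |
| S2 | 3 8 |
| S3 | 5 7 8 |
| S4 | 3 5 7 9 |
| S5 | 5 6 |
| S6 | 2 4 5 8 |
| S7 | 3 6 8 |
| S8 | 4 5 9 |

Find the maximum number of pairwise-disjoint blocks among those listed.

2

S2, S8 are pairwise disjoint (S2={3,8}; S8={4,5,9}).
Every remaining block overlaps one of these, and no 3 of the listed blocks are pairwise disjoint, so 2 is the maximum.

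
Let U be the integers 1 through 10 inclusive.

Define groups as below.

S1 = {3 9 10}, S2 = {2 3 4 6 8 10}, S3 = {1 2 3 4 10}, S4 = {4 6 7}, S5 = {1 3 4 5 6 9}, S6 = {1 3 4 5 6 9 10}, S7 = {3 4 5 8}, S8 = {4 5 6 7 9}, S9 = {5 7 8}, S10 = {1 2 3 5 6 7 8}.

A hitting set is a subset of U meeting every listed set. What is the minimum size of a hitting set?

H = {3, 7} meets every group (each contains at least one member of H), and |H| = 2.
The groups S3, S9 are pairwise disjoint, so any hitting set needs a separate point for each — at least 2. Hence 2 is optimal.

2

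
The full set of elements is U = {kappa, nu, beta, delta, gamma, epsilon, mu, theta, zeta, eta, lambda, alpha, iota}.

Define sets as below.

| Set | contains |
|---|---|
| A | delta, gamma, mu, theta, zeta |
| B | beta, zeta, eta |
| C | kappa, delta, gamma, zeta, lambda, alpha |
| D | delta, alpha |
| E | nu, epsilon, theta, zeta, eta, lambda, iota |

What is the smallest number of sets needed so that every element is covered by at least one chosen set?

Take {A, B, C, E}. Their union is {kappa, nu, beta, delta, gamma, epsilon, mu, theta, zeta, eta, lambda, alpha, iota}, which is all 13 elements.
No 3 of the 5 sets cover everything (all 10 combinations miss at least one element), so 4 is optimal.

4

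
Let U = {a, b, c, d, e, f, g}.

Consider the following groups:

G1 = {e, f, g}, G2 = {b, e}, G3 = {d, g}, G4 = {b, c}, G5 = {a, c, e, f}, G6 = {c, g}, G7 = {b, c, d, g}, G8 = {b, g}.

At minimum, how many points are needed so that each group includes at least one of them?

3

Take H = {c, e, g}. Each listed group contains at least one of these, so H is a hitting set of size 3.
No choice of 2 points meets every group, so 3 is the minimum.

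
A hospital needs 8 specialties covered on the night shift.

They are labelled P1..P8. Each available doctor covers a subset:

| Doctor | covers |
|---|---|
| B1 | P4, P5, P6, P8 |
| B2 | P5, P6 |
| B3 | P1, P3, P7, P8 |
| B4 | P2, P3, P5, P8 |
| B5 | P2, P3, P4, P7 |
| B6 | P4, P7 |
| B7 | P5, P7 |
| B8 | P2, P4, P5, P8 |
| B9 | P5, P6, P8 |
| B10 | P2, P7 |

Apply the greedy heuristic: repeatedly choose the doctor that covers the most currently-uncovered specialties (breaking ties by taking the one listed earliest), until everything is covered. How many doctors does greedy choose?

Greedy: pick B1 (covers 4 new) → pick B3 (covers 3 new) → pick B4 (covers 1 new). Total picks: 3.

3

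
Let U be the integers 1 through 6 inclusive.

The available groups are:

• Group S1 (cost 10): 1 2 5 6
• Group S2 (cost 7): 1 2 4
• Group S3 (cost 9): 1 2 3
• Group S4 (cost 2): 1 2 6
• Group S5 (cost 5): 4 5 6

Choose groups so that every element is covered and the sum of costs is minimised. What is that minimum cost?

S3, S5 together cover every element (S3 ∪ S5 = {1, 2, 3, 4, 5, 6}); total cost 9 + 5 = 14.
The greedy pick S4, S5, S3 costs 16; no covering selection beats 14.

14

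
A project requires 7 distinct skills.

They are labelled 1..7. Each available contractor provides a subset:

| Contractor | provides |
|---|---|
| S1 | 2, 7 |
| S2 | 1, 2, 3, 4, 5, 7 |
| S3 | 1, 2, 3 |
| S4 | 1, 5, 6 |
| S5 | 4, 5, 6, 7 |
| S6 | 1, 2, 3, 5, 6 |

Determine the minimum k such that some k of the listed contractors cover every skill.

Take {S2, S5}. Their union is {1, 2, 3, 4, 5, 6, 7}, which is all 7 skills.
No single contractor has all 7 skills (the largest, S2, has 6), so 2 is optimal.

2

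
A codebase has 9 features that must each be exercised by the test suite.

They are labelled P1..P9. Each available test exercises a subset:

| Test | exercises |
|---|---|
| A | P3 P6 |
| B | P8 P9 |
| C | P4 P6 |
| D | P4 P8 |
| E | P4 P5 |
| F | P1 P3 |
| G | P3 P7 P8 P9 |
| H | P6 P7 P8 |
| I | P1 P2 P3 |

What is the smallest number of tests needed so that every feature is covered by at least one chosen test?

4

E and G and H and I together: E ∪ G ∪ H ∪ I = {P1, P2, P3, P4, P5, P6, P7, P8, P9} — every feature is covered.
No 3 of the 9 tests cover everything (all 84 combinations miss at least one feature), so 4 is optimal.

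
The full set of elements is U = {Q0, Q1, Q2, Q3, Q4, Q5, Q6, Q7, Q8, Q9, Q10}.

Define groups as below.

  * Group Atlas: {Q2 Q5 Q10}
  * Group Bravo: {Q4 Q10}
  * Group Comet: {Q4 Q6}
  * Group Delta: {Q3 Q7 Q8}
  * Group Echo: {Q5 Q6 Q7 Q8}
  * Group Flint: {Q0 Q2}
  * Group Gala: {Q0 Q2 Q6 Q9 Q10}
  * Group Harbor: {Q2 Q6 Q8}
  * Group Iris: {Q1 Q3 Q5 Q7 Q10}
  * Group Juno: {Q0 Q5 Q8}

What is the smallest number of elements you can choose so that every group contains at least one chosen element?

Take H = {Q2, Q6, Q8, Q10}. Each listed group contains at least one of these, so H is a hitting set of size 4.
No choice of 3 elements meets every group, so 4 is the minimum.

4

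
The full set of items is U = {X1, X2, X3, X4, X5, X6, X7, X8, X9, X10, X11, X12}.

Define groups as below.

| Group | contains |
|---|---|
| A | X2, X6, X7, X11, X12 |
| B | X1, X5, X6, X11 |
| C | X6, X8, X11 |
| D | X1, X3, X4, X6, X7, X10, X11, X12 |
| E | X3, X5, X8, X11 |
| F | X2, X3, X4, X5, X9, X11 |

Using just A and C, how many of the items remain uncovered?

6

Union of A, C = {X2, X6, X7, X8, X11, X12}.
Not covered: X1, X3, X4, X5, X9, X10 — 6 items.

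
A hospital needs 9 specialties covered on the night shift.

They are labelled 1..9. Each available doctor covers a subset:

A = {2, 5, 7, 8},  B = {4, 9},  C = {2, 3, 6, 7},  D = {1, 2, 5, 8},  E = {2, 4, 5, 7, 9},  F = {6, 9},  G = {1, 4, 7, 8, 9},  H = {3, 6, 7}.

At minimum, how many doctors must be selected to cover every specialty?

3

E and G and H together: E ∪ G ∪ H = {1, 2, 3, 4, 5, 6, 7, 8, 9} — every specialty is covered.
No 2 of the 8 doctors cover everything (all 28 combinations miss at least one specialty), so 3 is optimal.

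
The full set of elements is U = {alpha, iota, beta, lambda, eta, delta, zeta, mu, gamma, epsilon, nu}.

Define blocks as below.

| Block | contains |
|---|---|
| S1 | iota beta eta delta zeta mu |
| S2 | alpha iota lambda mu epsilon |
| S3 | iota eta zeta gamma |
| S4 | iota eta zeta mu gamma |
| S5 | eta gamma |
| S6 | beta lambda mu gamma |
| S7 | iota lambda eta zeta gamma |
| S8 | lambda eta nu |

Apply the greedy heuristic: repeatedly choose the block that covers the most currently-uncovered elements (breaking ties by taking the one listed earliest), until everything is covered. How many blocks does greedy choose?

4

Greedy: pick S1 (covers 6 new) → pick S2 (covers 3 new) → pick S3 (covers 1 new) → pick S8 (covers 1 new). Total picks: 4.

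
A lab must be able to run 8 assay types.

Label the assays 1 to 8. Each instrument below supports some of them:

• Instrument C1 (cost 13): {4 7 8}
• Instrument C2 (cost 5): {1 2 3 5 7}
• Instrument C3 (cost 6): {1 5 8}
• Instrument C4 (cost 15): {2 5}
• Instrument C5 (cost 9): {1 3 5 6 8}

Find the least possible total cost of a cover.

C1, C2, C5 together cover every assay (C1 ∪ C2 ∪ C5 = {1, 2, 3, 4, 5, 6, 7, 8}); total cost 13 + 5 + 9 = 27.
No covering selection has total cost below 27.

27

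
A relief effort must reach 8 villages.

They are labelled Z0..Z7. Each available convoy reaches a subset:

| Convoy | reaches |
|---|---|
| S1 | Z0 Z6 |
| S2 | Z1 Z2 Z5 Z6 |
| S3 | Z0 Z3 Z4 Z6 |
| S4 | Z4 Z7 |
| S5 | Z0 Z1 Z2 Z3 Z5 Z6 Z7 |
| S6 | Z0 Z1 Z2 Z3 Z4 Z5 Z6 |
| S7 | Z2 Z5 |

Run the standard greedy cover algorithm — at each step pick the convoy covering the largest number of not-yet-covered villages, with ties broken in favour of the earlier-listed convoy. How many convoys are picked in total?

2

Greedy: pick S5 (covers 7 new) → pick S3 (covers 1 new). Total picks: 2.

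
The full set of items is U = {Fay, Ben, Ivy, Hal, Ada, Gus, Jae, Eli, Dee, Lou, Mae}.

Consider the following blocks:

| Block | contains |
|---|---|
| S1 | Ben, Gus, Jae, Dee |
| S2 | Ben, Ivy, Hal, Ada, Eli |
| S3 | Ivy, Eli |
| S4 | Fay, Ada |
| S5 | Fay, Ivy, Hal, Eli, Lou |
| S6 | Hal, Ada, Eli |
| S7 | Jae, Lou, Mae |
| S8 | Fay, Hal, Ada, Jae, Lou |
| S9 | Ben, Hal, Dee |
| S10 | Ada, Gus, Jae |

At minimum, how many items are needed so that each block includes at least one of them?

Take H = {Ada, Jae, Eli, Dee}. Each listed block contains at least one of these, so H is a hitting set of size 4.
The blocks S3, S4, S7, S9 are pairwise disjoint, so any hitting set needs a separate item for each — at least 4. Hence 4 is optimal.

4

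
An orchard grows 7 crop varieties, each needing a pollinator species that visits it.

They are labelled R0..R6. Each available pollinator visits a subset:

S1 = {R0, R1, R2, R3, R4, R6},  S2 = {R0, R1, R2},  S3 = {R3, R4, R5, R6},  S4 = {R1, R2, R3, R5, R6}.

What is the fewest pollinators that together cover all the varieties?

2

S2 and S3 together: S2 ∪ S3 = {R0, R1, R2, R3, R4, R5, R6} — every variety is covered.
No single pollinator has all 7 varieties (the largest, S1, has 6), so 2 is optimal.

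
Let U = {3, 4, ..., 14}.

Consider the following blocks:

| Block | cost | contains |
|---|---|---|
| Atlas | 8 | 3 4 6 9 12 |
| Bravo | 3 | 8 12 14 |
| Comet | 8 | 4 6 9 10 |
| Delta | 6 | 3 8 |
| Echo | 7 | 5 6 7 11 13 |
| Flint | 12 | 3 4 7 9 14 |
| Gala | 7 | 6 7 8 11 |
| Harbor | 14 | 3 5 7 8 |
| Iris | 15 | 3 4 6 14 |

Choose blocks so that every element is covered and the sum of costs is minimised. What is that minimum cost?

24

Bravo, Comet, Delta, Echo together cover every element (Bravo ∪ Comet ∪ Delta ∪ Echo = {3, 4, 5, 6, 7, 8, 9, 10, 11, 12, 13, 14}); total cost 3 + 8 + 6 + 7 = 24.
The greedy pick Bravo, Echo, Atlas, Comet costs 26; no covering selection beats 24.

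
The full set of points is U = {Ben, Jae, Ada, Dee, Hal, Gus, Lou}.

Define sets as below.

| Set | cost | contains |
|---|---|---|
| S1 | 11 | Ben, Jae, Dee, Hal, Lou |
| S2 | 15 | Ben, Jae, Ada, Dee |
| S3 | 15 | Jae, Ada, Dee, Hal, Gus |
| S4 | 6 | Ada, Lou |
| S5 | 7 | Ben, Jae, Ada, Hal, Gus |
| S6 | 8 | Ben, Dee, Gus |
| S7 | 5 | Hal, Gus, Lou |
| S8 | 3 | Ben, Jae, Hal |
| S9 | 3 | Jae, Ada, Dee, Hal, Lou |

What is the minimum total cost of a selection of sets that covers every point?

S5, S9 together cover every point (S5 ∪ S9 = {Ben, Jae, Ada, Dee, Hal, Gus, Lou}); total cost 7 + 3 = 10.
The greedy pick S9, S8, S7 costs 11; no covering selection beats 10.

10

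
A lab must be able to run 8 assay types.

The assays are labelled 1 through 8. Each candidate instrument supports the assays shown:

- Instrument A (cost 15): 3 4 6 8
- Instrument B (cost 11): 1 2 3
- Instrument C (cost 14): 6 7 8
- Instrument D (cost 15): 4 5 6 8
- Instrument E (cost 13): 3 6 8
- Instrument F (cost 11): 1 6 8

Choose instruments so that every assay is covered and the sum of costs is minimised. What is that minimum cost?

B, C, D together cover every assay (B ∪ C ∪ D = {1, 2, 3, 4, 5, 6, 7, 8}); total cost 11 + 14 + 15 = 40.
No covering selection has total cost below 40.

40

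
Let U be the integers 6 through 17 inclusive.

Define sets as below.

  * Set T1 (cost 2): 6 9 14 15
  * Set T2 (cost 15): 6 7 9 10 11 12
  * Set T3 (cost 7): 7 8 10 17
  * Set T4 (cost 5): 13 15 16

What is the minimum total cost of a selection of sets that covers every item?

29

T1, T2, T3, T4 together cover every item (T1 ∪ T2 ∪ T3 ∪ T4 = {6, 7, 8, 9, 10, 11, 12, 13, 14, 15, 16, 17}); total cost 2 + 15 + 7 + 5 = 29.
No covering selection has total cost below 29.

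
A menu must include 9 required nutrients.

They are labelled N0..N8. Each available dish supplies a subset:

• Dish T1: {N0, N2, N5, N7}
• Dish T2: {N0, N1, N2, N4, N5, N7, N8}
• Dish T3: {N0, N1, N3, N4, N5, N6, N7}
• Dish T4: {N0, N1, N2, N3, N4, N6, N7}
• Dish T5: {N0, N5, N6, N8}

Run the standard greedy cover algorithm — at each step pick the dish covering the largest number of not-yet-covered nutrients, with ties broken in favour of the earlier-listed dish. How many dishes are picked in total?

Greedy: pick T2 (covers 7 new) → pick T3 (covers 2 new). Total picks: 2.

2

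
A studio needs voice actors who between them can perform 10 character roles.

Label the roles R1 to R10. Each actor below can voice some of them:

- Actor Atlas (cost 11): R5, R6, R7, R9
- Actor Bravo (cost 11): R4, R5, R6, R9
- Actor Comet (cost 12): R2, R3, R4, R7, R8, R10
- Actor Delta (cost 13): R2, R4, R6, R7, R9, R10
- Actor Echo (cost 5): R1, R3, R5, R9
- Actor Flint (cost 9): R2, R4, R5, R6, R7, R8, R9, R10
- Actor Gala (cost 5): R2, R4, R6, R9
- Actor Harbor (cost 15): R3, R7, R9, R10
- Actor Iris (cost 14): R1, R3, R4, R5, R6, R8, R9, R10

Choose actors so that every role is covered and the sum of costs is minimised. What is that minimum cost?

Echo, Flint together cover every role (Echo ∪ Flint = {R1, R2, R3, R4, R5, R6, R7, R8, R9, R10}); total cost 5 + 9 = 14.
No covering selection has total cost below 14.

14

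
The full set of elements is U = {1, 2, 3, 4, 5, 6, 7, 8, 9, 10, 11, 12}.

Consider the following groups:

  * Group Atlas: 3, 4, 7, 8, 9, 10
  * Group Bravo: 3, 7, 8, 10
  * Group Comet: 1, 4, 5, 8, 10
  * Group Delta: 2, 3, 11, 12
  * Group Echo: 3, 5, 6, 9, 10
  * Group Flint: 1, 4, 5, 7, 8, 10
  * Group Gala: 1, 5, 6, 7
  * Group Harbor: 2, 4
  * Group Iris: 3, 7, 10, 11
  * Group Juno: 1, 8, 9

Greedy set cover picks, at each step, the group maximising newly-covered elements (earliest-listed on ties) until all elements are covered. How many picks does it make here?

Greedy: pick Atlas (covers 6 new) → pick Delta (covers 3 new) → pick Gala (covers 3 new). Total picks: 3.

3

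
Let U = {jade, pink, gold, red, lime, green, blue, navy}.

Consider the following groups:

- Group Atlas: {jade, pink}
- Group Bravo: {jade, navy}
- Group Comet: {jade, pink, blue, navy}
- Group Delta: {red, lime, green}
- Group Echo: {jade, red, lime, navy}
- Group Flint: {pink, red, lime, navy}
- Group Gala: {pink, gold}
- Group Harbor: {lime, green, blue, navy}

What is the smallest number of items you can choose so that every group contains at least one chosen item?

The 3 items {pink, red, navy} hit every group.
The groups Bravo, Delta, Gala are pairwise disjoint, so any hitting set needs a separate item for each — at least 3. Hence 3 is optimal.

3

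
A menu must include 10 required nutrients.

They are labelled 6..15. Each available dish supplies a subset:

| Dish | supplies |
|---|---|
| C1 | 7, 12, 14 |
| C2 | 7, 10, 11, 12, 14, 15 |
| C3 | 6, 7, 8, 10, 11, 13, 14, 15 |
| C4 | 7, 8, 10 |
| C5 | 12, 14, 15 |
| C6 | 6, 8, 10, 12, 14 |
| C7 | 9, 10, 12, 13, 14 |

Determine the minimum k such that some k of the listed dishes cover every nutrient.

2

C3 and C7 together: C3 ∪ C7 = {6, 7, 8, 9, 10, 11, 12, 13, 14, 15} — every nutrient is covered.
No single dish has all 10 nutrients (the largest, C3, has 8), so 2 is optimal.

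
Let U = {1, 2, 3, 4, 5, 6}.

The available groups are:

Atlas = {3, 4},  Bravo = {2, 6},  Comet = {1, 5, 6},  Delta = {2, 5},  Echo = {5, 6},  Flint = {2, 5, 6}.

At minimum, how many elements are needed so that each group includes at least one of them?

3

Take H = {2, 4, 6}. Each listed group contains at least one of these, so H is a hitting set of size 3.
No choice of 2 elements meets every group, so 3 is the minimum.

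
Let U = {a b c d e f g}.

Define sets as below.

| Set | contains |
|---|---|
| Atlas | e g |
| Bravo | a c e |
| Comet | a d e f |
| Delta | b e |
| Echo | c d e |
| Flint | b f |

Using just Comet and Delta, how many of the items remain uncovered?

Union of Comet, Delta = {a, b, d, e, f}.
Not covered: c, g — 2 items.

2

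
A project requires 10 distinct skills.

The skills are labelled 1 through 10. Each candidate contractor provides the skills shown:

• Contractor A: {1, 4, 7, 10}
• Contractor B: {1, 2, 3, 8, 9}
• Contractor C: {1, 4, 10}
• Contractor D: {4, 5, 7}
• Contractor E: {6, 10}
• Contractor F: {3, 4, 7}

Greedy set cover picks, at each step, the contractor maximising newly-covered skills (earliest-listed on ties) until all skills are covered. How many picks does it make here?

Greedy: pick B (covers 5 new) → pick A (covers 3 new) → pick D (covers 1 new) → pick E (covers 1 new). Total picks: 4.
(The true minimum cover uses only 3 contractors, so greedy is not optimal here.)

4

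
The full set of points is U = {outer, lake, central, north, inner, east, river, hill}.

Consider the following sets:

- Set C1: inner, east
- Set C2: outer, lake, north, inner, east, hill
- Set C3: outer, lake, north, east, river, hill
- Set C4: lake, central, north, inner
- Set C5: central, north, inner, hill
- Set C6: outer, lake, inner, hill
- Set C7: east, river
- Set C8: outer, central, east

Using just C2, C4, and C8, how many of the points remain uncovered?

1

Union of C2, C4, C8 = {outer, lake, central, north, inner, east, hill}.
Not covered: river — 1 point.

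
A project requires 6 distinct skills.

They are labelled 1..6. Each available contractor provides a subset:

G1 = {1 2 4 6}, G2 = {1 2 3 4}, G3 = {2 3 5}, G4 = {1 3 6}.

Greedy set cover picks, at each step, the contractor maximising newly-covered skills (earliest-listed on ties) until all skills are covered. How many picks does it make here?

2

Greedy: pick G1 (covers 4 new) → pick G3 (covers 2 new). Total picks: 2.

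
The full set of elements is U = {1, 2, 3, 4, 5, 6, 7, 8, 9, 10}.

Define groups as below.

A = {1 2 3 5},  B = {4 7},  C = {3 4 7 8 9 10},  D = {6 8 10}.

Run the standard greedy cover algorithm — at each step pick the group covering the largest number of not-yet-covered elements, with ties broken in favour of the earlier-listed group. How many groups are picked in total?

Greedy: pick C (covers 6 new) → pick A (covers 3 new) → pick D (covers 1 new). Total picks: 3.

3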